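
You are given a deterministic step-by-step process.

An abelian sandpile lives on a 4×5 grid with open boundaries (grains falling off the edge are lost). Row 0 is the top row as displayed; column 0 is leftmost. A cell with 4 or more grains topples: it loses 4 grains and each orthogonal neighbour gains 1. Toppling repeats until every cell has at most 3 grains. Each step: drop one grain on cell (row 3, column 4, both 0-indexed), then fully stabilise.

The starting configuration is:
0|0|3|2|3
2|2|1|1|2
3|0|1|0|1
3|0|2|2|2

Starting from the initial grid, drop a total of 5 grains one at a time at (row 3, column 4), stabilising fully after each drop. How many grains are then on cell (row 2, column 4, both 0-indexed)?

step 0: 0|0|3|2|3
2|2|1|1|2
3|0|1|0|1
3|0|2|2|2
step 1: 0|0|3|2|3
2|2|1|1|2
3|0|1|0|1
3|0|2|2|3
step 2: 0|0|3|2|3
2|2|1|1|2
3|0|1|0|2
3|0|2|3|0
step 3: 0|0|3|2|3
2|2|1|1|2
3|0|1|0|2
3|0|2|3|1
step 4: 0|0|3|2|3
2|2|1|1|2
3|0|1|0|2
3|0|2|3|2
step 5: 0|0|3|2|3
2|2|1|1|2
3|0|1|0|2
3|0|2|3|3

2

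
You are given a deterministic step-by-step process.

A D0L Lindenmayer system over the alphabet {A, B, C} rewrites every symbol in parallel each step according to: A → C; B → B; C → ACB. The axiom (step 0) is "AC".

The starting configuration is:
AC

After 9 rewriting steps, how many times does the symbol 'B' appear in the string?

gen 0: AC
gen 1: CACB
gen 2: ACBCACBB
gen 3: CACBBACBCACBBB
gen 4: ACBCACBBBCACBBACBCACBBBB
gen 5: CACBBACBCACBBBBACBCACBBBCACBBACBCACBBBBB
gen 6: ACBCACBBBCACBBACBCACBBBBBCACBBACBCACBBBBACBCACBBBCACBBACBCACBBBBBB
gen 7: CACBBACBCACBBBBACBCACBBBCACBBACBCACBBBBBBACBCACBBBCACBBACBCACBBBBBCACBBACBCACBBBBACBCACBBBCACBBACBCACBBBBBBB
gen 8: ACBCACBBBCACBBACBCACBBBBBCACBBACBCACBBBBACBCACBBBCACBBACBC…ACBBACBCACBBBBBCACBBACBCACBBBBACBCACBBBCACBBACBCACBBBBBBBB  (len 176)
gen 9: CACBBACBCACBBBBACBCACBBBCACBBACBCACBBBBBBACBCACBBBCACBBACB…CBBACBCACBBBBBCACBBACBCACBBBBACBCACBBBCACBBACBCACBBBBBBBBB  (len 286)

142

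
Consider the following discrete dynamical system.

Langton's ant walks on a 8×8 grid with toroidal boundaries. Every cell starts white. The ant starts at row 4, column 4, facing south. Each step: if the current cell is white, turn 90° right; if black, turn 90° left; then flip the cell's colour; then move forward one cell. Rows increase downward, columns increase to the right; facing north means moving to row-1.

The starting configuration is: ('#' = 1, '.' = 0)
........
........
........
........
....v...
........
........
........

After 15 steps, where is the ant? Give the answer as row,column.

k=0  ........
........
........
........
....v...
........
........
........
k=1  ........
........
........
........
...<#...
........
........
........
k=2  ........
........
........
...^....
...##...
........
........
........
k=3  ........
........
........
...#>...
...##...
........
........
........
k=4  ........
........
........
...##...
...#v...
........
........
........
k=5  ........
........
........
...##...
...#.>..
........
........
........
k=6  ........
........
........
...##...
...#.#..
.....v..
........
........
k=7  ........
........
........
...##...
...#.#..
....<#..
........
........
k=8  ........
........
........
...##...
...#^#..
....##..
........
........
k=9  ........
........
........
...##...
...##>..
....##..
........
........
k=10  ........
........
........
...##^..
...##...
....##..
........
........
k=11  ........
........
........
...###>.
...##...
....##..
........
........
k=12  ........
........
........
...####.
...##.v.
....##..
........
........
k=13  ........
........
........
...####.
...##<#.
....##..
........
........
k=14  ........
........
........
...##^#.
...####.
....##..
........
........
k=15  ........
........
........
...#<.#.
...####.
....##..
........
........

3,4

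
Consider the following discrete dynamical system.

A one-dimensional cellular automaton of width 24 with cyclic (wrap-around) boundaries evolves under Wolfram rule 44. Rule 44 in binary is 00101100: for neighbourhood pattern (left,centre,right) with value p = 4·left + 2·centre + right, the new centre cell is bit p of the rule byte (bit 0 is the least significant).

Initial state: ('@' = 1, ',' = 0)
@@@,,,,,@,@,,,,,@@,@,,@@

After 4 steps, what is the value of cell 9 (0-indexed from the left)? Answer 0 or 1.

0

gen 0: @@@,,,,,@,@,,,,,@@,@,,@@
gen 1: ,,,,,,,,@@@,,,,,@,@@,,@,
gen 2: ,,,,,,,,@,,,,,,,@@@,,,@,
gen 3: ,,,,,,,,@,,,,,,,@,,,,,@,
gen 4: ,,,,,,,,@,,,,,,,@,,,,,@,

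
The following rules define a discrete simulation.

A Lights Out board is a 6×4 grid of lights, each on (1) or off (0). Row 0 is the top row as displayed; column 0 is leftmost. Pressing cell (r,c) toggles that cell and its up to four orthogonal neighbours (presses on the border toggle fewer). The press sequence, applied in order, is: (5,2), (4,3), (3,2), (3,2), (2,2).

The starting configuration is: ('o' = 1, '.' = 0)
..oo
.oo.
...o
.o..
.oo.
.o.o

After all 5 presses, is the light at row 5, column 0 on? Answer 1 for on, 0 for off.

0

k=0  ..oo
.oo.
...o
.o..
.oo.
.o.o
k=1  ..oo
.oo.
...o
.o..
.o..
..o.
k=2  ..oo
.oo.
...o
.o.o
.ooo
..oo
k=3  ..oo
.oo.
..oo
..o.
.o.o
..oo
k=4  ..oo
.oo.
...o
.o.o
.ooo
..oo
k=5  ..oo
.o..
.oo.
.ooo
.ooo
..oo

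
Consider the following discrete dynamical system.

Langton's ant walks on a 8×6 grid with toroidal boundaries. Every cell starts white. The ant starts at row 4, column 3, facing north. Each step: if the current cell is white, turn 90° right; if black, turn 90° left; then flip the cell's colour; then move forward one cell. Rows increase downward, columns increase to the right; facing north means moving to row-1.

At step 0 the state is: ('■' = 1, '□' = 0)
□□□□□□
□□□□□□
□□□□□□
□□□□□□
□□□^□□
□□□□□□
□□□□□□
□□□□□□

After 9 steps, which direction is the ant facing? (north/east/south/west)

west

[0] □□□□□□
□□□□□□
□□□□□□
□□□□□□
□□□^□□
□□□□□□
□□□□□□
□□□□□□
[1] □□□□□□
□□□□□□
□□□□□□
□□□□□□
□□□■>□
□□□□□□
□□□□□□
□□□□□□
[2] □□□□□□
□□□□□□
□□□□□□
□□□□□□
□□□■■□
□□□□v□
□□□□□□
□□□□□□
[3] □□□□□□
□□□□□□
□□□□□□
□□□□□□
□□□■■□
□□□<■□
□□□□□□
□□□□□□
[4] □□□□□□
□□□□□□
□□□□□□
□□□□□□
□□□^■□
□□□■■□
□□□□□□
□□□□□□
[5] □□□□□□
□□□□□□
□□□□□□
□□□□□□
□□<□■□
□□□■■□
□□□□□□
□□□□□□
[6] □□□□□□
□□□□□□
□□□□□□
□□^□□□
□□■□■□
□□□■■□
□□□□□□
□□□□□□
[7] □□□□□□
□□□□□□
□□□□□□
□□■>□□
□□■□■□
□□□■■□
□□□□□□
□□□□□□
[8] □□□□□□
□□□□□□
□□□□□□
□□■■□□
□□■v■□
□□□■■□
□□□□□□
□□□□□□
[9] □□□□□□
□□□□□□
□□□□□□
□□■■□□
□□<■■□
□□□■■□
□□□□□□
□□□□□□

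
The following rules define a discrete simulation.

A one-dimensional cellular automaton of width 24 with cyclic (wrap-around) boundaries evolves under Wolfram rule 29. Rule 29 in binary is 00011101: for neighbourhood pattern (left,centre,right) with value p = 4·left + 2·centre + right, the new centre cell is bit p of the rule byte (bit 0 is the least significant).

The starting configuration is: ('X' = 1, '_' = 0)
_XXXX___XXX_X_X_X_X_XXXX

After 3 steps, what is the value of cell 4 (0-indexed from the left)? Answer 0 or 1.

0

gen 0: _XXXX___XXX_X_X_X_X_XXXX
gen 1: _X___XX_X___X_X_X_X_X___
gen 2: _XXX_X__XXX_X_X_X_X_XXXX
gen 3: _X___XX_X___X_X_X_X_X___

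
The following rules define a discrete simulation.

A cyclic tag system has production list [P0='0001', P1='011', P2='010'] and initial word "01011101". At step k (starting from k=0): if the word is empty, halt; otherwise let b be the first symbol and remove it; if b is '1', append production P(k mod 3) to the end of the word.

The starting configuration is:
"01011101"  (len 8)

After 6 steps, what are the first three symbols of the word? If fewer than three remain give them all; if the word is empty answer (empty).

010

k=0  "01011101"  (len 8)
k=1  "1011101"  (len 7)
k=2  "011101011"  (len 9)
k=3  "11101011"  (len 8)
k=4  "11010110001"  (len 11)
k=5  "1010110001011"  (len 13)
k=6  "010110001011010"  (len 15)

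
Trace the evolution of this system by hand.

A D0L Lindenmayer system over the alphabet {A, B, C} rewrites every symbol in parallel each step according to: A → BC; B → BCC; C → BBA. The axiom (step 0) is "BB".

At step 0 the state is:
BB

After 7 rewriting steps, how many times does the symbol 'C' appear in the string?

gen 0: BB
gen 1: BCCBCC
gen 2: BCCBBABBABCCBBABBA
gen 3: BCCBBABBABCCBCCBCBCCBCCBCBCCBBABBABCCBCCBCBCCBCCBC
gen 4: BCCBBABBABCCBCCBCBCCBCCBCBCCBBABBABCCBBABBABCCBBABCCBBABBA…BCBCCBCCBCBCCBBABBABCCBBABBABCCBBABCCBBABBABCCBBABBABCCBBA  (len 146)
gen 5: BCCBBABBABCCBCCBCBCCBCCBCBCCBBABBABCCBBABBABCCBBABCCBBABBA…BCCBCCBCBCCBCCBCBCCBBABBABCCBCCBCBCCBCCBCBCCBBABBABCCBCCBC  (len 414)
gen 6: BCCBBABBABCCBCCBCBCCBCCBCBCCBBABBABCCBBABBABCCBBABCCBBABBA…BBABCCBBABCCBBABBABCCBCCBCBCCBCCBCBCCBBABBABCCBBABBABCCBBA  (len 1194)
gen 7: BCCBBABBABCCBCCBCBCCBCCBCBCCBBABBABCCBBABBABCCBBABCCBBABBA…BCCBCCBCBCCBCCBCBCCBBABBABCCBCCBCBCCBCCBCBCCBBABBABCCBCCBC  (len 3410)

1344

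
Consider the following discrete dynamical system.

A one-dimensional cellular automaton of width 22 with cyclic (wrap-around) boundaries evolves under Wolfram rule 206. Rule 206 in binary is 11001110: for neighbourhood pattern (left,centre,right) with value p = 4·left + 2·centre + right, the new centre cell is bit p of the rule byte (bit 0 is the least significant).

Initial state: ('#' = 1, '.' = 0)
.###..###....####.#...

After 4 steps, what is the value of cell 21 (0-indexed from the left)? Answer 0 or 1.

1

t=0: .###..###....####.#...
t=1: ####.####...#####.#...
t=2: ####.####..######.#..#
t=3: ####.####.#######.#.##
t=4: ####.####.#######.#.##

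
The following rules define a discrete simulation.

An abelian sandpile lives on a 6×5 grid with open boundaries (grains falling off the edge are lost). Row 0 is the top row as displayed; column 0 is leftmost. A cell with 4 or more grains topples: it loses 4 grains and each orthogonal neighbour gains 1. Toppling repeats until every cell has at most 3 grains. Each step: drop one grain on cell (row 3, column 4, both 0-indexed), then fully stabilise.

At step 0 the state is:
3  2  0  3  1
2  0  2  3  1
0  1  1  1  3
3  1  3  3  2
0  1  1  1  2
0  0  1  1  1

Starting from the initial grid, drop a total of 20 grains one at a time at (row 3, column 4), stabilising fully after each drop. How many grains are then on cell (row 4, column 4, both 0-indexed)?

0) 3  2  0  3  1
2  0  2  3  1
0  1  1  1  3
3  1  3  3  2
0  1  1  1  2
0  0  1  1  1
1) 3  2  0  3  1
2  0  2  3  1
0  1  1  1  3
3  1  3  3  3
0  1  1  1  2
0  0  1  1  1
2) 3  2  0  3  1
2  0  2  3  2
0  1  2  3  0
3  2  0  1  2
0  1  2  2  3
0  0  1  1  1
3) 3  2  0  3  1
2  0  2  3  2
0  1  2  3  0
3  2  0  1  3
0  1  2  2  3
0  0  1  1  1
4) 3  2  0  3  1
2  0  2  3  2
0  1  2  3  1
3  2  0  2  1
0  1  2  3  0
0  0  1  1  2
5) 3  2  0  3  1
2  0  2  3  2
0  1  2  3  1
3  2  0  2  2
0  1  2  3  0
0  0  1  1  2
6) 3  2  0  3  1
2  0  2  3  2
0  1  2  3  1
3  2  0  2  3
0  1  2  3  0
0  0  1  1  2
7) 3  2  0  3  1
2  0  2  3  2
0  1  2  3  2
3  2  0  3  0
0  1  2  3  1
0  0  1  1  2
8) 3  2  0  3  1
2  0  2  3  2
0  1  2  3  2
3  2  0  3  1
0  1  2  3  1
0  0  1  1  2
9) 3  2  0  3  1
2  0  2  3  2
0  1  2  3  2
3  2  0  3  2
0  1  2  3  1
0  0  1  1  2
10) 3  2  0  3  1
2  0  2  3  2
0  1  2  3  2
3  2  0  3  3
0  1  2  3  1
0  0  1  1  2
11) 3  2  1  0  3
2  0  3  2  0
0  1  3  2  1
3  2  1  2  2
0  1  3  0  3
0  0  1  2  2
12) 3  2  1  0  3
2  0  3  2  0
0  1  3  2  1
3  2  1  2  3
0  1  3  0  3
0  0  1  2  2
13) 3  2  1  0  3
2  0  3  2  0
0  1  3  2  2
3  2  1  3  1
0  1  3  1  0
0  0  1  2  3
14) 3  2  1  0  3
2  0  3  2  0
0  1  3  2  2
3  2  1  3  2
0  1  3  1  0
0  0  1  2  3
15) 3  2  1  0  3
2  0  3  2  0
0  1  3  2  2
3  2  1  3  3
0  1  3  1  0
0  0  1  2  3
16) 3  2  1  0  3
2  0  3  2  0
0  1  3  3  3
3  2  2  0  1
0  1  3  2  1
0  0  1  2  3
17) 3  2  1  0  3
2  0  3  2  0
0  1  3  3  3
3  2  2  0  2
0  1  3  2  1
0  0  1  2  3
18) 3  2  1  0  3
2  0  3  2  0
0  1  3  3  3
3  2  2  0  3
0  1  3  2  1
0  0  1  2  3
19) 3  2  2  1  3
2  1  1  0  2
0  2  1  2  1
3  2  3  2  1
0  1  3  2  2
0  0  1  2  3
20) 3  2  2  1  3
2  1  1  0  2
0  2  1  2  1
3  2  3  2  2
0  1  3  2  2
0  0  1  2  3

2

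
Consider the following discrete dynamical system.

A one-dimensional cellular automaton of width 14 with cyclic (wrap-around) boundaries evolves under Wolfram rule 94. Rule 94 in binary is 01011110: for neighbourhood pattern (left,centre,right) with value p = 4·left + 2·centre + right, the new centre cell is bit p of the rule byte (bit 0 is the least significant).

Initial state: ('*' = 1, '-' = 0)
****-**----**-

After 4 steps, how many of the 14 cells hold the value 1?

gen 0: ****-**----**-
gen 1: *--*-***--***-
gen 2: ****-*-****-*-
gen 3: *--*-*-*--*-*-
gen 4: ****-*-****-*-

10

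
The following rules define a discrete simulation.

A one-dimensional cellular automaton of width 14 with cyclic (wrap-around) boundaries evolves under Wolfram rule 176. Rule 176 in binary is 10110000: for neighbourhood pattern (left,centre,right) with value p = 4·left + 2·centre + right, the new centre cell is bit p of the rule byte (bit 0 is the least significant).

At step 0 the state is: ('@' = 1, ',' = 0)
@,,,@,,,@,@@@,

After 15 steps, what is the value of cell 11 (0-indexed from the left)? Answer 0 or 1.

1

t=0: @,,,@,,,@,@@@,
t=1: ,@,,,@,,,@,@,@
t=2: @,@,,,@,,,@,@,
t=3: ,@,@,,,@,,,@,@
t=4: @,@,@,,,@,,,@,
t=5: ,@,@,@,,,@,,,@
t=6: @,@,@,@,,,@,,,
t=7: ,@,@,@,@,,,@,,
t=8: ,,@,@,@,@,,,@,
t=9: ,,,@,@,@,@,,,@
t=10: @,,,@,@,@,@,,,
t=11: ,@,,,@,@,@,@,,
t=12: ,,@,,,@,@,@,@,
t=13: ,,,@,,,@,@,@,@
t=14: @,,,@,,,@,@,@,
t=15: ,@,,,@,,,@,@,@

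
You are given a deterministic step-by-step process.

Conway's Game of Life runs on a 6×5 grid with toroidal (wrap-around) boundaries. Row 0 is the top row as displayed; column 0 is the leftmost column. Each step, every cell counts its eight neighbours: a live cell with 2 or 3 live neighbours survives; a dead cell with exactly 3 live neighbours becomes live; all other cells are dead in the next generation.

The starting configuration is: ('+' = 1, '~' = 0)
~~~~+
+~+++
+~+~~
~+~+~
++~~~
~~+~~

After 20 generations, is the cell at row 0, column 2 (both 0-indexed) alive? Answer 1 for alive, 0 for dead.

0) ~~~~+
+~+++
+~+~~
~+~+~
++~~~
~~+~~
1) +++~+
+~+~~
+~~~~
~~~~+
++~~~
++~~~
2) ~~+++
~~++~
++~~+
~+~~+
~+~~+
~~~~~
3) ~~+~+
~~~~~
~+~~+
~++++
~~~~~
+~+~+
4) ++~~+
+~~+~
~+~~+
~++++
~~~~~
++~~+
5) ~~++~
~~++~
~+~~~
~++++
~~~~~
~+~~+
6) ~+~~+
~+~+~
++~~+
++++~
~+~~+
~~++~
7) ++~~+
~+~+~
~~~~~
~~~+~
~~~~+
~++++
8) ~~~~~
~++~+
~~+~~
~~~~~
+~~~+
~++~~
9) +~~+~
~+++~
~+++~
~~~~~
++~~~
++~~~
10) +~~+~
+~~~~
~+~+~
+~~~~
++~~~
~~+~~
11) ~+~~+
+++~~
++~~+
+~+~+
++~~~
+~+~+
12) ~~~~+
~~++~
~~~~~
~~++~
~~+~~
~~+++
13) ~~~~+
~~~+~
~~~~~
~~++~
~+~~+
~~+~+
14) ~~~~+
~~~~~
~~++~
~~++~
++~~+
~~~~+
15) ~~~~~
~~~+~
~~++~
+~~~~
+++~+
~~~++
16) ~~~++
~~++~
~~+++
+~~~~
~++~~
~++++
17) ++~~~
~~~~~
~++~+
+~~~+
~~~~+
~+~~+
18) ++~~~
~~+~~
~+~++
~+~~+
~~~++
~+~~+
19) +++~~
~~+++
~+~++
~~~~~
~~+++
~++++
20) ~~~~~
~~~~~
+~~~+
+~~~~
++~~+
~~~~~

0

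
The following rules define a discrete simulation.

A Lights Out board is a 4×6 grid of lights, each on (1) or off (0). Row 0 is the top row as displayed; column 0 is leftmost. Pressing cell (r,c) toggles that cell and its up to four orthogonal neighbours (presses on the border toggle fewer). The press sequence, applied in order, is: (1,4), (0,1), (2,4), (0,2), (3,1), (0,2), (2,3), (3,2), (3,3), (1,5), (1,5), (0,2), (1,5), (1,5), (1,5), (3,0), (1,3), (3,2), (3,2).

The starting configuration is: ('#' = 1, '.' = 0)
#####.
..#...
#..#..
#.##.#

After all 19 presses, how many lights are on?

13

0) #####.
..#...
#..#..
#.##.#
1) ####..
..####
#..##.
#.##.#
2) ...#..
.#####
#..##.
#.##.#
3) ...#..
.###.#
#....#
#.####
4) .##...
.#.#.#
#....#
#.####
5) .##...
.#.#.#
##...#
.#.###
6) ...#..
.###.#
##...#
.#.###
7) ...#..
.##..#
######
.#..##
8) ...#..
.##..#
##.###
..####
9) ...#..
.##..#
##..##
.....#
10) ...#.#
.##.#.
##..#.
.....#
11) ...#..
.##..#
##..##
.....#
12) .##...
.#...#
##..##
.....#
13) .##..#
.#..#.
##..#.
.....#
14) .##...
.#...#
##..##
.....#
15) .##..#
.#..#.
##..#.
.....#
16) .##..#
.#..#.
.#..#.
##...#
17) .###.#
.###..
.#.##.
##...#
18) .###.#
.###..
.####.
#.##.#
19) .###.#
.###..
.#.##.
##...#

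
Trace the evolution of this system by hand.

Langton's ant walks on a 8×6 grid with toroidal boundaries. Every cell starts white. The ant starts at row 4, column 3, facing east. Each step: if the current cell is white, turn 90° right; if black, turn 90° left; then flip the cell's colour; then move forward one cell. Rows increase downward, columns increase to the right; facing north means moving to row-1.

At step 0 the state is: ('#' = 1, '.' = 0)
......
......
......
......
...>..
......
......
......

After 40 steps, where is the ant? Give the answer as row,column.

4,1

0) ......
......
......
......
...>..
......
......
......
1) ......
......
......
......
...#..
...v..
......
......
2) ......
......
......
......
...#..
..<#..
......
......
3) ......
......
......
......
..^#..
..##..
......
......
4) ......
......
......
......
..#>..
..##..
......
......
5) ......
......
......
...^..
..#...
..##..
......
......
6) ......
......
......
...#>.
..#...
..##..
......
......
7) ......
......
......
...##.
..#.v.
..##..
......
......
8) ......
......
......
...##.
..#<#.
..##..
......
......
9) ......
......
......
...^#.
..###.
..##..
......
......
10) ......
......
......
..<.#.
..###.
..##..
......
......
11) ......
......
..^...
..#.#.
..###.
..##..
......
......
12) ......
......
..#>..
..#.#.
..###.
..##..
......
......
13) ......
......
..##..
..#v#.
..###.
..##..
......
......
14) ......
......
..##..
..<##.
..###.
..##..
......
......
15) ......
......
..##..
...##.
..v##.
..##..
......
......
16) ......
......
..##..
...##.
...>#.
..##..
......
......
17) ......
......
..##..
...^#.
....#.
..##..
......
......
18) ......
......
..##..
..<.#.
....#.
..##..
......
......
19) ......
......
..^#..
..#.#.
....#.
..##..
......
......
20) ......
......
.<.#..
..#.#.
....#.
..##..
......
......
21) ......
.^....
.#.#..
..#.#.
....#.
..##..
......
......
22) ......
.#>...
.#.#..
..#.#.
....#.
..##..
......
......
23) ......
.##...
.#v#..
..#.#.
....#.
..##..
......
......
24) ......
.##...
.<##..
..#.#.
....#.
..##..
......
......
25) ......
.##...
..##..
.v#.#.
....#.
..##..
......
......
26) ......
.##...
..##..
<##.#.
....#.
..##..
......
......
27) ......
.##...
^.##..
###.#.
....#.
..##..
......
......
28) ......
.##...
#>##..
###.#.
....#.
..##..
......
......
29) ......
.##...
####..
#v#.#.
....#.
..##..
......
......
30) ......
.##...
####..
#.>.#.
....#.
..##..
......
......
31) ......
.##...
##^#..
#...#.
....#.
..##..
......
......
32) ......
.##...
#<.#..
#...#.
....#.
..##..
......
......
33) ......
.##...
#..#..
#v..#.
....#.
..##..
......
......
34) ......
.##...
#..#..
<#..#.
....#.
..##..
......
......
35) ......
.##...
#..#..
.#..#.
v...#.
..##..
......
......
36) ......
.##...
#..#..
.#..#.
#...#<
..##..
......
......
37) ......
.##...
#..#..
.#..#^
#...##
..##..
......
......
38) ......
.##...
#..#..
>#..##
#...##
..##..
......
......
39) ......
.##...
#..#..
##..##
v...##
..##..
......
......
40) ......
.##...
#..#..
##..##
.>..##
..##..
......
......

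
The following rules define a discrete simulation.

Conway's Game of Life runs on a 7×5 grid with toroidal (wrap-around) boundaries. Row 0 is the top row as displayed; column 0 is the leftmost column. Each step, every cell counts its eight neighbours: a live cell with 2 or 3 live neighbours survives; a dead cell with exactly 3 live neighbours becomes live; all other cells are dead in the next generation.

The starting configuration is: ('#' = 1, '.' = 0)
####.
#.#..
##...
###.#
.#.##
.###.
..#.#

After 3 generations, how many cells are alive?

2

[0] ####.
#.#..
##...
###.#
.#.##
.###.
..#.#
[1] #....
...#.
...#.
.....
.....
.#...
....#
[2] ....#
....#
.....
.....
.....
.....
#....
[3] #...#
.....
.....
.....
.....
.....
.....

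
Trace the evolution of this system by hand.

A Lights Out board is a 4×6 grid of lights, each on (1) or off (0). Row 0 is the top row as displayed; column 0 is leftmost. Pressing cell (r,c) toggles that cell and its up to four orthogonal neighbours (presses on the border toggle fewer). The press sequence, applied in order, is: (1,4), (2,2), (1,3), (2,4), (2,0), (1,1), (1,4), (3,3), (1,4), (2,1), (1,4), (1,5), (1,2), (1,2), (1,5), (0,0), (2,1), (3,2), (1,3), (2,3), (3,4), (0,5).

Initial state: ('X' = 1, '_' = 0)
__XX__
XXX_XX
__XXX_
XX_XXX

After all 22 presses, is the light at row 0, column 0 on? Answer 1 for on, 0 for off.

0) __XX__
XXX_XX
__XXX_
XX_XXX
1) __XXX_
XXXX__
__XX__
XX_XXX
2) __XXX_
XX_X__
_X____
XXXXXX
3) __X_X_
XXX_X_
_X_X__
XXXXXX
4) __X_X_
XXX___
_X__XX
XXXX_X
5) __X_X_
_XX___
X___XX
_XXX_X
6) _XX_X_
X_____
XX__XX
_XXX_X
7) _XX___
X__XXX
XX___X
_XXX_X
8) _XX___
X__XXX
XX_X_X
_X__XX
9) _XX_X_
X_____
XX_XXX
_X__XX
10) _XX_X_
XX____
__XXXX
____XX
11) _XX___
XX_XXX
__XX_X
____XX
12) _XX__X
XX_X__
__XX__
____XX
13) _X___X
X_X___
___X__
____XX
14) _XX__X
XX_X__
__XX__
____XX
15) _XX___
XX_XXX
__XX_X
____XX
16) X_X___
_X_XXX
__XX_X
____XX
17) X_X___
___XXX
XX_X_X
_X__XX
18) X_X___
___XXX
XXXX_X
__XXXX
19) X_XX__
__X__X
XXX__X
__XXXX
20) X_XX__
__XX_X
XX_XXX
__X_XX
21) X_XX__
__XX_X
XX_X_X
__XX__
22) X_XXXX
__XX__
XX_X_X
__XX__

1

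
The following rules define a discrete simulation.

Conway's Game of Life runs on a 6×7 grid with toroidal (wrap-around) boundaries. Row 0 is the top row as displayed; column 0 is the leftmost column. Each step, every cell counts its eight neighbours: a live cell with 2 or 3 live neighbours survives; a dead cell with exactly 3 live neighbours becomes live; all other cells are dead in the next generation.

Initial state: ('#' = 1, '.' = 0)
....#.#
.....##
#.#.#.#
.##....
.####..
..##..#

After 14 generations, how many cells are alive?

[0] ....#.#
.....##
#.#.#.#
.##....
.####..
..##..#
[1] #..##.#
...##..
#.##..#
....##.
#...#..
##.....
[2] #######
.#.....
..#...#
##..##.
##..###
.#.###.
[3] ......#
....#..
..#..##
..###..
.......
.......
[4] .......
......#
..#..#.
..####.
...#...
.......
[5] .......
.......
..#..##
..#..#.
..##...
.......
[6] .......
.......
.....##
.##.###
..##...
.......
[7] .......
.......
#...#.#
###.#.#
.#####.
.......
[8] .......
.......
...#..#
.......
....###
..###..
[9] ...#...
.......
.......
....#.#
....##.
...##..
[10] ...##..
.......
.......
....#..
.......
...#.#.
[11] ...##..
.......
.......
.......
....#..
...#...
[12] ...##..
.......
.......
.......
.......
...#...
[13] ...##..
.......
.......
.......
.......
...##..
[14] ...##..
.......
.......
.......
.......
...##..

4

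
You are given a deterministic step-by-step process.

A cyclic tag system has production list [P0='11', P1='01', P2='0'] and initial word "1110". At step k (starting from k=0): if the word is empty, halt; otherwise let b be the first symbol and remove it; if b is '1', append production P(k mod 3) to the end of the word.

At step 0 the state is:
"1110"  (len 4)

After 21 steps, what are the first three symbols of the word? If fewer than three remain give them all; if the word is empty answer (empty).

[0] "1110"  (len 4)
[1] "11011"  (len 5)
[2] "101101"  (len 6)
[3] "011010"  (len 6)
[4] "11010"  (len 5)
[5] "101001"  (len 6)
[6] "010010"  (len 6)
[7] "10010"  (len 5)
[8] "001001"  (len 6)
[9] "01001"  (len 5)
[10] "1001"  (len 4)
[11] "00101"  (len 5)
[12] "0101"  (len 4)
[13] "101"  (len 3)
[14] "0101"  (len 4)
[15] "101"  (len 3)
[16] "0111"  (len 4)
[17] "111"  (len 3)
[18] "110"  (len 3)
[19] "1011"  (len 4)
[20] "01101"  (len 5)
[21] "1101"  (len 4)

110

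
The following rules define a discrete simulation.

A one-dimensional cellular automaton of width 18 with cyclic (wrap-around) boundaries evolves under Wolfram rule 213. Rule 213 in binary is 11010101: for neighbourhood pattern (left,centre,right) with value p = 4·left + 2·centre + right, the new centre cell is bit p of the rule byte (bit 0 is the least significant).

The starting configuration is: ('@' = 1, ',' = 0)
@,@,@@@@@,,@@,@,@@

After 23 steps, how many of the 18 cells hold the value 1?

9

t=0: @,@,@@@@@,,@@,@,@@
t=1: @,@,,@@@@@,,@,@,,@
t=2: @,@@,,@@@@@,@,@@,,
t=3: @,,@@,,@@@@,@,,@@,
t=4: @@,,@@,,@@@,@@,,@,
t=5: ,@@,,@@,,@@,,@@,@,
t=6: ,,@@,,@@,,@@,,@,@@
t=7: @,,@@,,@@,,@@,@,,@
t=8: @@,,@@,,@@,,@,@@,,
t=9: ,@@,,@@,,@@,@,,@@,
t=10: ,,@@,,@@,,@,@@,,@@
t=11: @,,@@,,@@,@,,@@,,@
t=12: @@,,@@,,@,@@,,@@,,
t=13: ,@@,,@@,@,,@@,,@@,
t=14: ,,@@,,@,@@,,@@,,@@
t=15: @,,@@,@,,@@,,@@,,@
t=16: @@,,@,@@,,@@,,@@,,
t=17: ,@@,@,,@@,,@@,,@@,
t=18: ,,@,@@,,@@,,@@,,@@
t=19: @,@,,@@,,@@,,@@,,@
t=20: @,@@,,@@,,@@,,@@,,
t=21: @,,@@,,@@,,@@,,@@,
t=22: @@,,@@,,@@,,@@,,@,
t=23: ,@@,,@@,,@@,,@@,@,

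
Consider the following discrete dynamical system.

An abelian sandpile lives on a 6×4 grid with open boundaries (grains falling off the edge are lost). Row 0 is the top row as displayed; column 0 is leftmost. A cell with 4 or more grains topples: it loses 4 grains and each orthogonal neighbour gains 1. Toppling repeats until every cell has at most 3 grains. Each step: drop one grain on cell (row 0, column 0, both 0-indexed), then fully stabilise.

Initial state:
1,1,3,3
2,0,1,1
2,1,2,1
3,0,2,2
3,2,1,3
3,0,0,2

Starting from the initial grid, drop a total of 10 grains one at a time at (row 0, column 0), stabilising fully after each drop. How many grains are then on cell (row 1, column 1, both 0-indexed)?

2

t=0: 1,1,3,3
2,0,1,1
2,1,2,1
3,0,2,2
3,2,1,3
3,0,0,2
t=1: 2,1,3,3
2,0,1,1
2,1,2,1
3,0,2,2
3,2,1,3
3,0,0,2
t=2: 3,1,3,3
2,0,1,1
2,1,2,1
3,0,2,2
3,2,1,3
3,0,0,2
t=3: 0,2,3,3
3,0,1,1
2,1,2,1
3,0,2,2
3,2,1,3
3,0,0,2
t=4: 1,2,3,3
3,0,1,1
2,1,2,1
3,0,2,2
3,2,1,3
3,0,0,2
t=5: 2,2,3,3
3,0,1,1
2,1,2,1
3,0,2,2
3,2,1,3
3,0,0,2
t=6: 3,2,3,3
3,0,1,1
2,1,2,1
3,0,2,2
3,2,1,3
3,0,0,2
t=7: 1,3,3,3
0,1,1,1
3,1,2,1
3,0,2,2
3,2,1,3
3,0,0,2
t=8: 2,3,3,3
0,1,1,1
3,1,2,1
3,0,2,2
3,2,1,3
3,0,0,2
t=9: 3,3,3,3
0,1,1,1
3,1,2,1
3,0,2,2
3,2,1,3
3,0,0,2
t=10: 1,1,1,0
1,2,2,2
3,1,2,1
3,0,2,2
3,2,1,3
3,0,0,2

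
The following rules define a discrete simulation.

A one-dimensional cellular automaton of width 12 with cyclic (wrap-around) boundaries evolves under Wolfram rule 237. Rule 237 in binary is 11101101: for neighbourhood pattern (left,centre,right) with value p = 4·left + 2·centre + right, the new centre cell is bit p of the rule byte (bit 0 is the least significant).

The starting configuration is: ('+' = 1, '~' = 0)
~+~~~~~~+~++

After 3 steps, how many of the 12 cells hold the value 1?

[0] ~+~~~~~~+~++
[1] ++~++++~++++
[2] ++++++++++++
[3] ++++++++++++

12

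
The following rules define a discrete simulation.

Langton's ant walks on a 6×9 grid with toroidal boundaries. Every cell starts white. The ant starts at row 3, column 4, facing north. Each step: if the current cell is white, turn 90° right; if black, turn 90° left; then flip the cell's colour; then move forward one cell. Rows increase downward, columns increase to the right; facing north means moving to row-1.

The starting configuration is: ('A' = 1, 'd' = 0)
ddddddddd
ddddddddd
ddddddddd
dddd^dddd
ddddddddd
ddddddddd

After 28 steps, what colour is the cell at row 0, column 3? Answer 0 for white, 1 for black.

step 0: ddddddddd
ddddddddd
ddddddddd
dddd^dddd
ddddddddd
ddddddddd
step 1: ddddddddd
ddddddddd
ddddddddd
ddddA>ddd
ddddddddd
ddddddddd
step 2: ddddddddd
ddddddddd
ddddddddd
ddddAAddd
dddddvddd
ddddddddd
step 3: ddddddddd
ddddddddd
ddddddddd
ddddAAddd
dddd<Addd
ddddddddd
step 4: ddddddddd
ddddddddd
ddddddddd
dddd^Addd
ddddAAddd
ddddddddd
step 5: ddddddddd
ddddddddd
ddddddddd
ddd<dAddd
ddddAAddd
ddddddddd
step 6: ddddddddd
ddddddddd
ddd^ddddd
dddAdAddd
ddddAAddd
ddddddddd
step 7: ddddddddd
ddddddddd
dddA>dddd
dddAdAddd
ddddAAddd
ddddddddd
step 8: ddddddddd
ddddddddd
dddAAdddd
dddAvAddd
ddddAAddd
ddddddddd
step 9: ddddddddd
ddddddddd
dddAAdddd
ddd<AAddd
ddddAAddd
ddddddddd
step 10: ddddddddd
ddddddddd
dddAAdddd
ddddAAddd
dddvAAddd
ddddddddd
step 11: ddddddddd
ddddddddd
dddAAdddd
ddddAAddd
dd<AAAddd
ddddddddd
step 12: ddddddddd
ddddddddd
dddAAdddd
dd^dAAddd
ddAAAAddd
ddddddddd
step 13: ddddddddd
ddddddddd
dddAAdddd
ddA>AAddd
ddAAAAddd
ddddddddd
step 14: ddddddddd
ddddddddd
dddAAdddd
ddAAAAddd
ddAvAAddd
ddddddddd
step 15: ddddddddd
ddddddddd
dddAAdddd
ddAAAAddd
ddAd>Addd
ddddddddd
step 16: ddddddddd
ddddddddd
dddAAdddd
ddAA^Addd
ddAddAddd
ddddddddd
step 17: ddddddddd
ddddddddd
dddAAdddd
ddA<dAddd
ddAddAddd
ddddddddd
step 18: ddddddddd
ddddddddd
dddAAdddd
ddAddAddd
ddAvdAddd
ddddddddd
step 19: ddddddddd
ddddddddd
dddAAdddd
ddAddAddd
dd<AdAddd
ddddddddd
step 20: ddddddddd
ddddddddd
dddAAdddd
ddAddAddd
dddAdAddd
ddvdddddd
step 21: ddddddddd
ddddddddd
dddAAdddd
ddAddAddd
dddAdAddd
d<Adddddd
step 22: ddddddddd
ddddddddd
dddAAdddd
ddAddAddd
d^dAdAddd
dAAdddddd
step 23: ddddddddd
ddddddddd
dddAAdddd
ddAddAddd
dA>AdAddd
dAAdddddd
step 24: ddddddddd
ddddddddd
dddAAdddd
ddAddAddd
dAAAdAddd
dAvdddddd
step 25: ddddddddd
ddddddddd
dddAAdddd
ddAddAddd
dAAAdAddd
dAd>ddddd
step 26: dddvddddd
ddddddddd
dddAAdddd
ddAddAddd
dAAAdAddd
dAdAddddd
step 27: dd<Addddd
ddddddddd
dddAAdddd
ddAddAddd
dAAAdAddd
dAdAddddd
step 28: ddAAddddd
ddddddddd
dddAAdddd
ddAddAddd
dAAAdAddd
dA^Addddd

1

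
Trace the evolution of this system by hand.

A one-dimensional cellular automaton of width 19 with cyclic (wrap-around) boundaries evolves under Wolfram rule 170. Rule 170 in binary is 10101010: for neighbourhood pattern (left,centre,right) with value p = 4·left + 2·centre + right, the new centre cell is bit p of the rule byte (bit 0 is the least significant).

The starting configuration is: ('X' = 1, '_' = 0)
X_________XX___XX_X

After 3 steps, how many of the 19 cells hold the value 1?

6

k=0  X_________XX___XX_X
k=1  _________XX___XX_XX
k=2  ________XX___XX_XX_
k=3  _______XX___XX_XX__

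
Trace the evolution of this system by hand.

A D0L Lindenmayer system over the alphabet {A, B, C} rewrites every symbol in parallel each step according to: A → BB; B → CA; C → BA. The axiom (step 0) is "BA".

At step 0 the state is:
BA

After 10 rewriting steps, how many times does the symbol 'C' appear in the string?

458

t=0: BA
t=1: CABB
t=2: BABBCACA
t=3: CABBCACABABBBABB
t=4: BABBCACABABBBABBCABBCACACABBCACA
t=5: CABBCACABABBBABBCABBCACACABBCACABABBCACABABBBABBBABBCACABABBBABB
t=6: BABBCACABABBBABBCABBCACACABBCACABABBCACABABBBABBBABBCACABA…CABABBBABBCABBCACACABBCACACABBCACABABBBABBCABBCACACABBCACA  (len 128)
t=7: CABBCACABABBBABBCABBCACACABBCACABABBCACABABBBABBBABBCACABA…CABABBBABBCABBCACACABBCACABABBCACABABBBABBBABBCACABABBBABB  (len 256)
t=8: BABBCACABABBBABBCABBCACACABBCACABABBCACABABBBABBBABBCACABA…CABABBBABBCABBCACACABBCACACABBCACABABBBABBCABBCACACABBCACA  (len 512)
t=9: CABBCACABABBBABBCABBCACACABBCACABABBCACABABBBABBBABBCACABA…CABABBBABBCABBCACACABBCACABABBCACABABBBABBBABBCACABABBBABB  (len 1024)
t=10: BABBCACABABBBABBCABBCACACABBCACABABBCACABABBBABBBABBCACABA…CABABBBABBCABBCACACABBCACACABBCACABABBBABBCABBCACACABBCACA  (len 2048)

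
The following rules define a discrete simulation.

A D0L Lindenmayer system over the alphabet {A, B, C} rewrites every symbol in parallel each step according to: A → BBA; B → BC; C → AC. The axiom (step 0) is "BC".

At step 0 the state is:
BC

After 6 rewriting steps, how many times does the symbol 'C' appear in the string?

81

k=0  BC
k=1  BCAC
k=2  BCACBBAAC
k=3  BCACBBAACBCBCBBABBAAC
k=4  BCACBBAACBCBCBBABBAACBCACBCACBCBCBBABCBCBBABBAAC
k=5  BCACBBAACBCBCBBABBAACBCACBCACBCBCBBABCBCBBABBAACBCACBBAACBCACBBAACBCACBCACBCBCBBABCACBCACBCBCBBABCBCBBABBAAC
k=6  BCACBBAACBCBCBBABBAACBCACBCACBCBCBBABCBCBBABBAACBCACBBAACB…ACBBAACBCACBBAACBCACBCACBCBCBBABCACBCACBCBCBBABCBCBBABBAAC  (len 243)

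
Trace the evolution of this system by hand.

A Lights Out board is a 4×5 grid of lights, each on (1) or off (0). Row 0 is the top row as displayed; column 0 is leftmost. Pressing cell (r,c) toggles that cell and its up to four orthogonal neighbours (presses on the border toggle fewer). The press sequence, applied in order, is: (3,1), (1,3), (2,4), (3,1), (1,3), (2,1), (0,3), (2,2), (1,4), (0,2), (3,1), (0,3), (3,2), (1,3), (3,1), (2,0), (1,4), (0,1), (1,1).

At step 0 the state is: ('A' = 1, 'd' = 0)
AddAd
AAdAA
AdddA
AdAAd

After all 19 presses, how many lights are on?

t=0: AddAd
AAdAA
AdddA
AdAAd
t=1: AddAd
AAdAA
AAddA
dAdAd
t=2: Adddd
AAAdd
AAdAA
dAdAd
t=3: Adddd
AAAdA
AAddd
dAdAA
t=4: Adddd
AAAdA
Adddd
AdAAA
t=5: AddAd
AAdAd
AddAd
AdAAA
t=6: AddAd
AddAd
dAAAd
AAAAA
t=7: AdAdA
Adddd
dAAAd
AAAAA
t=8: AdAdA
AdAdd
ddddd
AAdAA
t=9: AdAdd
AdAAA
ddddA
AAdAA
t=10: AAdAd
AddAA
ddddA
AAdAA
t=11: AAdAd
AddAA
dAddA
ddAAA
t=12: AAAdA
AdddA
dAddA
ddAAA
t=13: AAAdA
AdddA
dAAdA
dAddA
t=14: AAAAA
AdAAd
dAAAA
dAddA
t=15: AAAAA
AdAAd
ddAAA
AdAdA
t=16: AAAAA
ddAAd
AAAAA
ddAdA
t=17: AAAAd
ddAdA
AAAAd
ddAdA
t=18: dddAd
dAAdA
AAAAd
ddAdA
t=19: dAdAd
AdddA
AdAAd
ddAdA

9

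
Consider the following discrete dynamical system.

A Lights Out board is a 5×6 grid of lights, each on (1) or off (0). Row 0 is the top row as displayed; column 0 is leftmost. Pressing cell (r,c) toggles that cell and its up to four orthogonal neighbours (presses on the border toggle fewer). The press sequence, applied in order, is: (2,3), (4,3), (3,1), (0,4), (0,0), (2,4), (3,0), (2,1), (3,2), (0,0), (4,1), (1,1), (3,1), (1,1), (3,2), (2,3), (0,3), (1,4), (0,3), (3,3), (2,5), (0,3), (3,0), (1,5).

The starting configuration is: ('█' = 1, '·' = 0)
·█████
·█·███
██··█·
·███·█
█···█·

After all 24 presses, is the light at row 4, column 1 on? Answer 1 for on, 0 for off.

1

0) ·█████
·█·███
██··█·
·███·█
█···█·
1) ·█████
·█··██
████··
·██··█
█···█·
2) ·█████
·█··██
████··
·███·█
█·██··
3) ·█████
·█··██
█·██··
█··█·█
████··
4) ·██···
·█···█
█·██··
█··█·█
████··
5) █·█···
██···█
█·██··
█··█·█
████··
6) █·█···
██··██
█·█·██
█··███
████··
7) █·█···
██··██
··█·██
·█·███
·███··
8) █·█···
█···██
██··██
···███
·███··
9) █·█···
█···██
███·██
·██·██
·█·█··
10) ·██···
····██
███·██
·██·██
·█·█··
11) ·██···
····██
███·██
··█·██
█·██··
12) ··█···
███·██
█·█·██
··█·██
█·██··
13) ··█···
███·██
███·██
██··██
████··
14) ·██···
····██
█·█·██
██··██
████··
15) ·██···
····██
█···██
█·████
██·█··
16) ·██···
···███
█·██·█
█·█·██
██·█··
17) ·█·██·
····██
█·██·█
█·█·██
██·█··
18) ·█·█··
···█··
█·████
█·█·██
██·█··
19) ·██·█·
······
█·████
█·█·██
██·█··
20) ·██·█·
······
█·█·██
█··█·█
██····
21) ·██·█·
·····█
█·█···
█··█··
██····
22) ·█·█··
···█·█
█·█···
█··█··
██····
23) ·█·█··
···█·█
··█···
·█·█··
·█····
24) ·█·█·█
···██·
··█··█
·█·█··
·█····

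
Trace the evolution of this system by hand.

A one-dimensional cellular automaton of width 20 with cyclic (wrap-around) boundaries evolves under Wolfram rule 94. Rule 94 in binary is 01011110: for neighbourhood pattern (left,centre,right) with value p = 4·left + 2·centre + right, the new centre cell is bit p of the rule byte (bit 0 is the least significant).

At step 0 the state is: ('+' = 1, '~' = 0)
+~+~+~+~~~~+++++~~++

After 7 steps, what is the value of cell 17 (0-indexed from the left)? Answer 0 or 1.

0) +~+~+~+~~~~+++++~~++
1) +~+~+~++~~++~~~++++~
2) +~+~+~+++++++~++~~+~
3) +~+~+~+~~~~~+~+++++~
4) +~+~+~++~~~++~+~~~+~
5) +~+~+~+++~+++~++~++~
6) +~+~+~+~+~+~+~++~++~
7) +~+~+~+~+~+~+~++~++~

1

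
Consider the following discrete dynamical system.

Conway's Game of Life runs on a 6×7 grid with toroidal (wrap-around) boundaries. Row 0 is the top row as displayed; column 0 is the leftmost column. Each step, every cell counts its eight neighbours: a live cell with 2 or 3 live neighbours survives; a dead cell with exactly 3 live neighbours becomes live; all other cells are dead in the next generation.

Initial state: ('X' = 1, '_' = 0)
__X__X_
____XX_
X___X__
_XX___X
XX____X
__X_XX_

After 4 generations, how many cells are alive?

k=0  __X__X_
____XX_
X___X__
_XX___X
XX____X
__X_XX_
k=1  ______X
___XXXX
XX_XX_X
__X__XX
___X__X
X_XXXX_
k=2  X_X____
__XX___
_X_____
_XX____
XX_____
X_XXXX_
k=3  ______X
__XX___
_X_X___
__X____
X___X_X
X_XXX__
k=4  _X__X__
__XX___
_X_X___
XXXX___
X_X_XXX
XX_XX__

19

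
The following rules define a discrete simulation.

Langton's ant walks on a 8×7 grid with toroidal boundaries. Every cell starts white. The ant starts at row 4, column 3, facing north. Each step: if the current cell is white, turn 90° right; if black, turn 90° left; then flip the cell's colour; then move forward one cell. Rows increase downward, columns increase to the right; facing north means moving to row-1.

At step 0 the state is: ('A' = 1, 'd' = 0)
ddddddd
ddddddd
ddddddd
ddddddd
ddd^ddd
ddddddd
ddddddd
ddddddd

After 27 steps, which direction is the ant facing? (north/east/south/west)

[0] ddddddd
ddddddd
ddddddd
ddddddd
ddd^ddd
ddddddd
ddddddd
ddddddd
[1] ddddddd
ddddddd
ddddddd
ddddddd
dddA>dd
ddddddd
ddddddd
ddddddd
[2] ddddddd
ddddddd
ddddddd
ddddddd
dddAAdd
ddddvdd
ddddddd
ddddddd
[3] ddddddd
ddddddd
ddddddd
ddddddd
dddAAdd
ddd<Add
ddddddd
ddddddd
[4] ddddddd
ddddddd
ddddddd
ddddddd
ddd^Add
dddAAdd
ddddddd
ddddddd
[5] ddddddd
ddddddd
ddddddd
ddddddd
dd<dAdd
dddAAdd
ddddddd
ddddddd
[6] ddddddd
ddddddd
ddddddd
dd^dddd
ddAdAdd
dddAAdd
ddddddd
ddddddd
[7] ddddddd
ddddddd
ddddddd
ddA>ddd
ddAdAdd
dddAAdd
ddddddd
ddddddd
[8] ddddddd
ddddddd
ddddddd
ddAAddd
ddAvAdd
dddAAdd
ddddddd
ddddddd
[9] ddddddd
ddddddd
ddddddd
ddAAddd
dd<AAdd
dddAAdd
ddddddd
ddddddd
[10] ddddddd
ddddddd
ddddddd
ddAAddd
dddAAdd
ddvAAdd
ddddddd
ddddddd
[11] ddddddd
ddddddd
ddddddd
ddAAddd
dddAAdd
d<AAAdd
ddddddd
ddddddd
[12] ddddddd
ddddddd
ddddddd
ddAAddd
d^dAAdd
dAAAAdd
ddddddd
ddddddd
[13] ddddddd
ddddddd
ddddddd
ddAAddd
dA>AAdd
dAAAAdd
ddddddd
ddddddd
[14] ddddddd
ddddddd
ddddddd
ddAAddd
dAAAAdd
dAvAAdd
ddddddd
ddddddd
[15] ddddddd
ddddddd
ddddddd
ddAAddd
dAAAAdd
dAd>Add
ddddddd
ddddddd
[16] ddddddd
ddddddd
ddddddd
ddAAddd
dAA^Add
dAddAdd
ddddddd
ddddddd
[17] ddddddd
ddddddd
ddddddd
ddAAddd
dA<dAdd
dAddAdd
ddddddd
ddddddd
[18] ddddddd
ddddddd
ddddddd
ddAAddd
dAddAdd
dAvdAdd
ddddddd
ddddddd
[19] ddddddd
ddddddd
ddddddd
ddAAddd
dAddAdd
d<AdAdd
ddddddd
ddddddd
[20] ddddddd
ddddddd
ddddddd
ddAAddd
dAddAdd
ddAdAdd
dvddddd
ddddddd
[21] ddddddd
ddddddd
ddddddd
ddAAddd
dAddAdd
ddAdAdd
<Addddd
ddddddd
[22] ddddddd
ddddddd
ddddddd
ddAAddd
dAddAdd
^dAdAdd
AAddddd
ddddddd
[23] ddddddd
ddddddd
ddddddd
ddAAddd
dAddAdd
A>AdAdd
AAddddd
ddddddd
[24] ddddddd
ddddddd
ddddddd
ddAAddd
dAddAdd
AAAdAdd
Avddddd
ddddddd
[25] ddddddd
ddddddd
ddddddd
ddAAddd
dAddAdd
AAAdAdd
Ad>dddd
ddddddd
[26] ddddddd
ddddddd
ddddddd
ddAAddd
dAddAdd
AAAdAdd
AdAdddd
ddvdddd
[27] ddddddd
ddddddd
ddddddd
ddAAddd
dAddAdd
AAAdAdd
AdAdddd
d<Adddd

west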